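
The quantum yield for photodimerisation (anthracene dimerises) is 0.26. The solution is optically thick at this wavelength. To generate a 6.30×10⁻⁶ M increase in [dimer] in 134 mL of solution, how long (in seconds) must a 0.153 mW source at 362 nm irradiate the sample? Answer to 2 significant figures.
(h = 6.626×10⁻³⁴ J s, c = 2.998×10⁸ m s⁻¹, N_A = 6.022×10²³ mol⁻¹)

t ≈ 7000 s

Product: (6.30×10⁻⁶ M)(0.134 L) = 8.442×10⁻⁷ mol.
Photons that must be absorbed: 8.442×10⁻⁷ / 0.26 = 3.247×10⁻⁶ mol.
Photon energy: hc/λ = 5.487×10⁻¹⁹ J; per mole, 3.304×10⁵ J mol⁻¹.
Energy required: 3.247×10⁻⁶ × 3.304×10⁵ = 1.073 J.
Time: 1.073 J / 0.000153 W = 7000 s.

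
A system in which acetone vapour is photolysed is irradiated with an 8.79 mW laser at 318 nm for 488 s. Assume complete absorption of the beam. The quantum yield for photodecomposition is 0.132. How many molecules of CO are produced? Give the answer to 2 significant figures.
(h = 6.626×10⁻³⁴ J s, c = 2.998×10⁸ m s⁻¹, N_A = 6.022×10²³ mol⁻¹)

Photon energy at 318 nm: hc/λ = (6.626×10⁻³⁴)(2.998×10⁸)/(318×10⁻⁹) = 6.247×10⁻¹⁹ J.
Energy delivered: (8.79 mW)(488 s) = 4.290 J.
Photons incident: 4.290 / 6.247×10⁻¹⁹ = 6.867×10¹⁸, i.e. 6.867×10¹⁸/6.022×10²³ = 1.140×10⁻⁵ mol.
Product: Φ × n_abs = 0.132 × 1.140×10⁻⁵ = 1.505×10⁻⁶ mol.
As a count: 1.505×10⁻⁶ × 6.022×10²³ = 9.1×10¹⁷.

9.1×10¹⁷ molecules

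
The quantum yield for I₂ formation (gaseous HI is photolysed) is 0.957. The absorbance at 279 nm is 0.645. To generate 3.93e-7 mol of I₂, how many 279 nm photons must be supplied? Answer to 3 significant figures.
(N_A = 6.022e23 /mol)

3.20e17 photons

Photons that must be absorbed: 3.93e-7 / 0.957 = 4.107e-7 mol.
Fraction absorbed: 1 − 10^(−0.645) = 0.7735.
Incident photons needed: 4.107e-7 / 0.7735 = 5.310e-7 mol.
Photon count: 5.310e-7 × 6.022e23 = 3.20e17.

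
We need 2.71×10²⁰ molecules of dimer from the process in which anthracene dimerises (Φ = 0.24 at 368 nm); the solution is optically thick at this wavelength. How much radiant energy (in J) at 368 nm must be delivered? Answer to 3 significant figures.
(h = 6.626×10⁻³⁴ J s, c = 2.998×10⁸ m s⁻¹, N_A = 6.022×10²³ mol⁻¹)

Product: 2.71×10²⁰ / 6.022×10²³ = 4.500×10⁻⁴ mol.
Photons that must be absorbed: 4.500×10⁻⁴ / 0.24 = 0.001875 mol.
Photon energy: hc/λ = 5.398×10⁻¹⁹ J; per mole, 3.251×10⁵ J mol⁻¹.
Energy required: 0.001875 × 3.251×10⁵ = 610 J.

610 J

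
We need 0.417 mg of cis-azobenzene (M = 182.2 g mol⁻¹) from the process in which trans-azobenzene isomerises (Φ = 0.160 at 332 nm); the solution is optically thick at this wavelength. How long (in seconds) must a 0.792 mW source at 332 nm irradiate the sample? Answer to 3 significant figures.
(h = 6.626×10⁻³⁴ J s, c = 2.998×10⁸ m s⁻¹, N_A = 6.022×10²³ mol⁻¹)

Product: 0.417 mg / 182.2 g mol⁻¹ = 2.289×10⁻⁶ mol.
Photons that must be absorbed: 2.289×10⁻⁶ / 0.160 = 1.431×10⁻⁵ mol.
Photon energy: hc/λ = 5.983×10⁻¹⁹ J; per mole, 3.603×10⁵ J mol⁻¹.
Energy required: 1.431×10⁻⁵ × 3.603×10⁵ = 5.156 J.
Time: 5.156 J / 0.000792 W = 6510 s.

t ≈ 6510 s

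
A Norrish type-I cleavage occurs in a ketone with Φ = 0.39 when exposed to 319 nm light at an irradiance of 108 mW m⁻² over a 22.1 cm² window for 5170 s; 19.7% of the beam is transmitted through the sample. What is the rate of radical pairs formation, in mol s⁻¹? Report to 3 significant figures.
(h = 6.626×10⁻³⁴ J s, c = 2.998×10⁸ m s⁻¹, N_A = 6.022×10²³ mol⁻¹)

Photon energy at 319 nm: hc/λ = (6.626×10⁻³⁴)(2.998×10⁸)/(319×10⁻⁹) = 6.227×10⁻¹⁹ J.
Energy delivered: (108 mW m⁻²)(22.1×10⁻⁴ m²)(5170 s) = 1.234 J.
Photons incident: 1.234 / 6.227×10⁻¹⁹ = 1.982×10¹⁸, i.e. 1.982×10¹⁸/6.022×10²³ = 3.291×10⁻⁶ mol.
Fraction absorbed: 1 − 19.7/100 = 0.8030.
Photons absorbed: 0.8030 × 3.291×10⁻⁶ = 2.643×10⁻⁶ mol.
Product formed: 0.39 × 2.643×10⁻⁶ = 1.031×10⁻⁶ mol.
Rate: 1.031×10⁻⁶ / 5170 s = 1.99×10⁻¹⁰ mol s⁻¹.

1.99×10⁻¹⁰ mol s⁻¹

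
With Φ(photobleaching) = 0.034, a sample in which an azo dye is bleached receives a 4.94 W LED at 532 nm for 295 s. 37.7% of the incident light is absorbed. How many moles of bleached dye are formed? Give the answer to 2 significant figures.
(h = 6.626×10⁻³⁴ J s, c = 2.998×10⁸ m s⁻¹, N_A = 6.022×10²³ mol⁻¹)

Photon energy at 532 nm: hc/λ = (6.626×10⁻³⁴)(2.998×10⁸)/(532×10⁻⁹) = 3.734×10⁻¹⁹ J.
Energy delivered: (4.94 W)(295 s) = 1457 J.
Photons incident: 1457 / 3.734×10⁻¹⁹ = 3.902×10²¹, i.e. 3.902×10²¹/6.022×10²³ = 0.006480 mol.
Photons absorbed: 0.377 × 0.006480 = 0.002443 mol.
Product: Φ × n_abs = 0.034 × 0.002443 = 8.306×10⁻⁵ mol.

8.3×10⁻⁵ mol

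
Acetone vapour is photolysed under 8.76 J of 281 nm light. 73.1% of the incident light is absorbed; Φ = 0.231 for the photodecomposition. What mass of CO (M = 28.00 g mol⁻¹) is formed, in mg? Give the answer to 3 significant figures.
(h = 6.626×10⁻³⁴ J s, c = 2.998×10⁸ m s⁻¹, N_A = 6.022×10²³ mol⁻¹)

Photon energy at 281 nm: hc/λ = (6.626×10⁻³⁴)(2.998×10⁸)/(281×10⁻⁹) = 7.069×10⁻¹⁹ J.
Photons incident: 8.76 / 7.069×10⁻¹⁹ = 1.239×10¹⁹, i.e. 1.239×10¹⁹/6.022×10²³ = 2.057×10⁻⁵ mol.
Photons absorbed: 0.731 × 2.057×10⁻⁵ = 1.504×10⁻⁵ mol.
Product: Φ × n_abs = 0.231 × 1.504×10⁻⁵ = 3.474×10⁻⁶ mol.
Mass: 3.474×10⁻⁶ × 28.00 = 9.727×10⁻⁵ g = 0.0973 mg.

0.0973 mg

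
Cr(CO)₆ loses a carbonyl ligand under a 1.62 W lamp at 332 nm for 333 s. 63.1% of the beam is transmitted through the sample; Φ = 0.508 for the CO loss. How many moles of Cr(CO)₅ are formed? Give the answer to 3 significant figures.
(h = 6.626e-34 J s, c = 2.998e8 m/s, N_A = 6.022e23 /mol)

2.81e-4 mol

Photon energy at 332 nm: hc/λ = (6.626e-34)(2.998e8)/(332e-9) = 5.983e-19 J.
Energy delivered: (1.62 W)(333 s) = 539.5 J.
Photons incident: 539.5 / 5.983e-19 = 9.017e20, i.e. 9.017e20/6.022e23 = 0.001497 mol.
Fraction absorbed: 1 − 63.1/100 = 0.3690.
Photons absorbed: 0.3690 × 0.001497 = 5.524e-4 mol.
Product: Φ × n_abs = 0.508 × 5.524e-4 = 2.806e-4 mol.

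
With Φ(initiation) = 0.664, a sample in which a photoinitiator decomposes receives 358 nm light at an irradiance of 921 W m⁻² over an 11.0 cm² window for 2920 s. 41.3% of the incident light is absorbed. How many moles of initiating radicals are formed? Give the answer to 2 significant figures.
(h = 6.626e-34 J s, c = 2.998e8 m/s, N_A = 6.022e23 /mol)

Photon energy at 358 nm: hc/λ = (6.626e-34)(2.998e8)/(358e-9) = 5.549e-19 J.
Energy delivered: (921 W m⁻²)(11.0e-4 m²)(2920 s) = 2958 J.
Photons incident: 2958 / 5.549e-19 = 5.331e21, i.e. 5.331e21/6.022e23 = 0.008853 mol.
Photons absorbed: 0.413 × 0.008853 = 0.003656 mol.
Product: Φ × n_abs = 0.664 × 0.003656 = 0.002428 mol.

0.0024 mol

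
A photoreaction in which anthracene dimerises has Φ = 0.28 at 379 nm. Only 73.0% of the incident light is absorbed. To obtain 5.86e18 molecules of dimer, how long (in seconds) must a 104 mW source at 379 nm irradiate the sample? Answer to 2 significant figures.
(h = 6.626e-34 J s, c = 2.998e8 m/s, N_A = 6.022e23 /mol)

Product: 5.86e18 / 6.022e23 = 9.731e-6 mol.
Photons that must be absorbed: 9.731e-6 / 0.28 = 3.475e-5 mol.
Incident photons needed: 3.475e-5 / 0.730 = 4.760e-5 mol.
Photon energy: hc/λ = 5.241e-19 J; per mole, 3.156e5 J mol⁻¹.
Energy required: 4.760e-5 × 3.156e5 = 15.02 J.
Time: 15.02 J / 0.104 W = 140 s.

t ≈ 140 s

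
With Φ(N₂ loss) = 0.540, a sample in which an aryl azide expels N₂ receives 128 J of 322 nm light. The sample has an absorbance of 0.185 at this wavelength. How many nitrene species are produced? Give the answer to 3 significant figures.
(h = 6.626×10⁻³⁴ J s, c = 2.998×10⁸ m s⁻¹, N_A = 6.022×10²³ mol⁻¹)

3.89×10¹⁹ species

Photon energy at 322 nm: hc/λ = (6.626×10⁻³⁴)(2.998×10⁸)/(322×10⁻⁹) = 6.169×10⁻¹⁹ J.
Photons incident: 128 / 6.169×10⁻¹⁹ = 2.075×10²⁰, i.e. 2.075×10²⁰/6.022×10²³ = 3.446×10⁻⁴ mol.
Fraction absorbed: 1 − 10^(−0.185) = 0.3469.
Photons absorbed: 0.3469 × 3.446×10⁻⁴ = 1.195×10⁻⁴ mol.
Product: Φ × n_abs = 0.540 × 1.195×10⁻⁴ = 6.453×10⁻⁵ mol.
As a count: 6.453×10⁻⁵ × 6.022×10²³ = 3.89×10¹⁹.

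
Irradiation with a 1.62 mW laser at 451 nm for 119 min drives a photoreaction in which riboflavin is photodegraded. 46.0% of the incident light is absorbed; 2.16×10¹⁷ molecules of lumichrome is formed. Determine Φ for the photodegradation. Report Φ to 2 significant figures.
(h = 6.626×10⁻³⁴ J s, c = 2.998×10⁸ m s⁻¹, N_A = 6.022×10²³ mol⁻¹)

Product: 2.16×10¹⁷ / 6.022×10²³ = 3.587×10⁻⁷ mol.
Photon energy at 451 nm: hc/λ = (6.626×10⁻³⁴)(2.998×10⁸)/(451×10⁻⁹) = 4.405×10⁻¹⁹ J.
Energy delivered: (1.62 mW)(7140 s) = 11.57 J.
Photons incident: 11.57 / 4.405×10⁻¹⁹ = 2.627×10¹⁹, i.e. 2.627×10¹⁹/6.022×10²³ = 4.362×10⁻⁵ mol.
Photons absorbed: 0.460 × 4.362×10⁻⁵ = 2.007×10⁻⁵ mol.
Φ = 3.587×10⁻⁷ mol / 2.007×10⁻⁵ mol photons = 0.018.

Φ = 0.018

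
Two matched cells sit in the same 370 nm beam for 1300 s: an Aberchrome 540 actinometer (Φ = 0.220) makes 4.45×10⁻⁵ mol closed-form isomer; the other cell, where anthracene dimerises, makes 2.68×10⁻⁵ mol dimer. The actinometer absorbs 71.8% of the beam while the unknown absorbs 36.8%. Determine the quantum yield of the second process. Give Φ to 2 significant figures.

Photons absorbed by the actinometer: 4.45×10⁻⁵ / 0.220 = 2.023×10⁻⁴ mol.
Incident flux: 2.023×10⁻⁴ / 0.718 = 2.818×10⁻⁴ einstein.
Absorbed by unknown: 0.368 × 2.818×10⁻⁴ = 1.037×10⁻⁴ mol.
Φ(unknown) = 2.68×10⁻⁵ / 1.037×10⁻⁴ = 0.26.

Φ = 0.26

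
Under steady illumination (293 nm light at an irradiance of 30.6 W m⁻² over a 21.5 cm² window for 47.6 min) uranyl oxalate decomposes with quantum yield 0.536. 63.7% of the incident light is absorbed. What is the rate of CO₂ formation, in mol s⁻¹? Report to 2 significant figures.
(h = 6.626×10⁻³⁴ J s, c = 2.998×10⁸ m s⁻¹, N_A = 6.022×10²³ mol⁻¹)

5.5×10⁻⁸ mol s⁻¹

Photon energy at 293 nm: hc/λ = (6.626×10⁻³⁴)(2.998×10⁸)/(293×10⁻⁹) = 6.780×10⁻¹⁹ J.
Energy delivered: (30.6 W m⁻²)(21.5×10⁻⁴ m²)(2856 s) = 187.9 J.
Photons incident: 187.9 / 6.780×10⁻¹⁹ = 2.771×10²⁰, i.e. 2.771×10²⁰/6.022×10²³ = 4.601×10⁻⁴ mol.
Photons absorbed: 0.637 × 4.601×10⁻⁴ = 2.931×10⁻⁴ mol.
Product formed: 0.536 × 2.931×10⁻⁴ = 1.571×10⁻⁴ mol.
Rate: 1.571×10⁻⁴ / 2856 s = 5.5×10⁻⁸ mol s⁻¹.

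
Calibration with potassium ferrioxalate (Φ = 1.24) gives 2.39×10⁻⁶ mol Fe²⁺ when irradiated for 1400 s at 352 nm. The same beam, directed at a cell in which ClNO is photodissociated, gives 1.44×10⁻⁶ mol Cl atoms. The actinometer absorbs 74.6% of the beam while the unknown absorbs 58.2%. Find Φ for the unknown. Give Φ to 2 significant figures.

Photons absorbed by the actinometer: 2.39×10⁻⁶ / 1.24 = 1.927×10⁻⁶ mol.
Incident flux: 1.927×10⁻⁶ / 0.746 = 2.583×10⁻⁶ einstein.
Absorbed by unknown: 0.582 × 2.583×10⁻⁶ = 1.503×10⁻⁶ mol.
Φ(unknown) = 1.44×10⁻⁶ / 1.503×10⁻⁶ = 0.96.

Φ = 0.96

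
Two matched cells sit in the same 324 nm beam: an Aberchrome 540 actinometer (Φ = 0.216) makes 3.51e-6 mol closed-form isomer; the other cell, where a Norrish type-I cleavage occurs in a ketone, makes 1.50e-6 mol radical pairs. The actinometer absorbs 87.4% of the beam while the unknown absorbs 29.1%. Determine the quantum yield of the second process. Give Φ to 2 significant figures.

Photons absorbed by the actinometer: 3.51e-6 / 0.216 = 1.625e-5 mol.
Incident flux: 1.625e-5 / 0.874 = 1.859e-5 einstein.
Absorbed by unknown: 0.291 × 1.859e-5 = 5.410e-6 mol.
Φ(unknown) = 1.50e-6 / 5.410e-6 = 0.28.

Φ = 0.28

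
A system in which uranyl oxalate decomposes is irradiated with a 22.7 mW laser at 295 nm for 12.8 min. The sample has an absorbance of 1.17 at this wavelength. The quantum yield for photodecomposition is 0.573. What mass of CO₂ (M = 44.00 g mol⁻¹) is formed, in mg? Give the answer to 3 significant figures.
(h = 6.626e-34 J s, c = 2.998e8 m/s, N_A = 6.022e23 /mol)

Photon energy at 295 nm: hc/λ = (6.626e-34)(2.998e8)/(295e-9) = 6.734e-19 J.
Energy delivered: (22.7 mW)(768 s) = 17.43 J.
Photons incident: 17.43 / 6.734e-19 = 2.588e19, i.e. 2.588e19/6.022e23 = 4.298e-5 mol.
Fraction absorbed: 1 − 10^(−1.17) = 0.9324.
Photons absorbed: 0.9324 × 4.298e-5 = 4.007e-5 mol.
Product: Φ × n_abs = 0.573 × 4.007e-5 = 2.296e-5 mol.
Mass: 2.296e-5 × 44.00 = 0.001010 g = 1.01 mg.

1.01 mg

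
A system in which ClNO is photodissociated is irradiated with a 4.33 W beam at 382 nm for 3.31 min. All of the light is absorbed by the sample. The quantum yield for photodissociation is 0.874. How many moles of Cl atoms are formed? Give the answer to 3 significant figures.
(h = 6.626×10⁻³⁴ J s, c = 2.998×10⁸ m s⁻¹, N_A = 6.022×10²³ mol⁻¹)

0.00240 mol

Photon energy at 382 nm: hc/λ = (6.626×10⁻³⁴)(2.998×10⁸)/(382×10⁻⁹) = 5.200×10⁻¹⁹ J.
Energy delivered: (4.33 W)(198.6 s) = 859.9 J.
Photons incident: 859.9 / 5.200×10⁻¹⁹ = 1.654×10²¹, i.e. 1.654×10²¹/6.022×10²³ = 0.002747 mol.
Product: Φ × n_abs = 0.874 × 0.002747 = 0.002401 mol.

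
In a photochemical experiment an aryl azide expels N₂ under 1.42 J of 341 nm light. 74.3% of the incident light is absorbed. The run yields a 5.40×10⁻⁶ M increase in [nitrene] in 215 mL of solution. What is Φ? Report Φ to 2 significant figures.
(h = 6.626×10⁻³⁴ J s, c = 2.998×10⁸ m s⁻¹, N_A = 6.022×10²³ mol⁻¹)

Φ = 0.39

Product: (5.40×10⁻⁶ M)(0.215 L) = 1.161×10⁻⁶ mol.
Photon energy at 341 nm: hc/λ = (6.626×10⁻³⁴)(2.998×10⁸)/(341×10⁻⁹) = 5.825×10⁻¹⁹ J.
Photons incident: 1.42 / 5.825×10⁻¹⁹ = 2.438×10¹⁸, i.e. 2.438×10¹⁸/6.022×10²³ = 4.048×10⁻⁶ mol.
Photons absorbed: 0.743 × 4.048×10⁻⁶ = 3.008×10⁻⁶ mol.
Φ = 1.161×10⁻⁶ mol / 3.008×10⁻⁶ mol photons = 0.39.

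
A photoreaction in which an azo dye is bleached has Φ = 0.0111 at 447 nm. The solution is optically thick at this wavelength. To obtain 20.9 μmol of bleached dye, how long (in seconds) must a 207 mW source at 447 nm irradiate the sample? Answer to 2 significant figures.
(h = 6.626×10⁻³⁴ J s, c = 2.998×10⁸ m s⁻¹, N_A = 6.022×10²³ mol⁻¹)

Product: 20.9 μmol = 2.09×10⁻⁵ mol.
Photons that must be absorbed: 2.09×10⁻⁵ / 0.0111 = 0.001883 mol.
Photon energy: hc/λ = 4.444×10⁻¹⁹ J; per mole, 2.676×10⁵ J mol⁻¹.
Energy required: 0.001883 × 2.676×10⁵ = 503.9 J.
Time: 503.9 J / 0.207 W = 2400 s.

t ≈ 2400 s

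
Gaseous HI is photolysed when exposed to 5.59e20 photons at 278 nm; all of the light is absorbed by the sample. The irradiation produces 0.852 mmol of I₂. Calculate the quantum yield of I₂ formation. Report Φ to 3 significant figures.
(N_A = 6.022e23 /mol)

Φ = 0.918

Product: 0.852 mmol = 8.52e-4 mol.
Moles of photons: 5.59e20 / 6.022e23 = 9.283e-4 mol.
Φ = 8.52e-4 mol / 9.283e-4 mol photons = 0.918.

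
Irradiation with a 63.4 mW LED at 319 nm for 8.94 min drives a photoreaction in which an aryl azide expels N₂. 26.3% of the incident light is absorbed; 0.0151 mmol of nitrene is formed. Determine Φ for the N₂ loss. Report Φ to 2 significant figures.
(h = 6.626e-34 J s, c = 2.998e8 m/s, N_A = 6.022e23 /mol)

Product: 0.0151 mmol = 1.51e-5 mol.
Photon energy at 319 nm: hc/λ = (6.626e-34)(2.998e8)/(319e-9) = 6.227e-19 J.
Energy delivered: (63.4 mW)(536.4 s) = 34.01 J.
Photons incident: 34.01 / 6.227e-19 = 5.462e19, i.e. 5.462e19/6.022e23 = 9.070e-5 mol.
Photons absorbed: 0.263 × 9.070e-5 = 2.385e-5 mol.
Φ = 1.51e-5 mol / 2.385e-5 mol photons = 0.63.

Φ = 0.63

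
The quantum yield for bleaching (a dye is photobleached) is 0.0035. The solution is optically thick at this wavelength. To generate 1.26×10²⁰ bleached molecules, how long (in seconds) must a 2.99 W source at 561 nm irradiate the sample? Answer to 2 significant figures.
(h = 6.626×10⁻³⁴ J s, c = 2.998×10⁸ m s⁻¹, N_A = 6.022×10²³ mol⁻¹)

Product: 1.26×10²⁰ / 6.022×10²³ = 2.092×10⁻⁴ mol.
Photons that must be absorbed: 2.092×10⁻⁴ / 0.0035 = 0.05977 mol.
Photon energy: hc/λ = 3.541×10⁻¹⁹ J; per mole, 2.132×10⁵ J mol⁻¹.
Energy required: 0.05977 × 2.132×10⁵ = 1.274×10⁴ J.
Time: 1.274×10⁴ J / 2.99 W = 4300 s.

t ≈ 4300 s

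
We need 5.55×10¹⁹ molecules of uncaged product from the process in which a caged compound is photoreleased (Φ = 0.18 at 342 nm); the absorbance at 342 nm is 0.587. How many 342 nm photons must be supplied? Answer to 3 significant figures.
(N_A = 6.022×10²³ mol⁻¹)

Product: 5.55×10¹⁹ / 6.022×10²³ = 9.216×10⁻⁵ mol.
Photons that must be absorbed: 9.216×10⁻⁵ / 0.18 = 5.120×10⁻⁴ mol.
Fraction absorbed: 1 − 10^(−0.587) = 0.7412.
Incident photons needed: 5.120×10⁻⁴ / 0.7412 = 6.908×10⁻⁴ mol.
Photon count: 6.908×10⁻⁴ × 6.022×10²³ = 4.16×10²⁰.

4.16×10²⁰ photons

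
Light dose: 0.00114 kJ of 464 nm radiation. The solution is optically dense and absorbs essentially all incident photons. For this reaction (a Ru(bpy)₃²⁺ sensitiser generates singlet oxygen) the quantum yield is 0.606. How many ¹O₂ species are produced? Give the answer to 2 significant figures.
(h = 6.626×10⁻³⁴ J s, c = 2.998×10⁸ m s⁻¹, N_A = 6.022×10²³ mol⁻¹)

Photon energy at 464 nm: hc/λ = (6.626×10⁻³⁴)(2.998×10⁸)/(464×10⁻⁹) = 4.281×10⁻¹⁹ J.
Incident energy: 0.00114 kJ = 1.14 J.
Photons incident: 1.14 / 4.281×10⁻¹⁹ = 2.663×10¹⁸, i.e. 2.663×10¹⁸/6.022×10²³ = 4.422×10⁻⁶ mol.
Product: Φ × n_abs = 0.606 × 4.422×10⁻⁶ = 2.680×10⁻⁶ mol.
As a count: 2.680×10⁻⁶ × 6.022×10²³ = 1.6×10¹⁸.

1.6×10¹⁸ species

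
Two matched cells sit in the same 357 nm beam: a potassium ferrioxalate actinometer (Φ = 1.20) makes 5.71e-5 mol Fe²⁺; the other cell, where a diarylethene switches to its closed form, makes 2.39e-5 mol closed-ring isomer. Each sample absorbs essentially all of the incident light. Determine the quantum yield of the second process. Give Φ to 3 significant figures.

Photons absorbed by the actinometer: 5.71e-5 / 1.20 = 4.758e-5 mol.
Φ(unknown) = 2.39e-5 / 4.758e-5 = 0.502.

Φ = 0.502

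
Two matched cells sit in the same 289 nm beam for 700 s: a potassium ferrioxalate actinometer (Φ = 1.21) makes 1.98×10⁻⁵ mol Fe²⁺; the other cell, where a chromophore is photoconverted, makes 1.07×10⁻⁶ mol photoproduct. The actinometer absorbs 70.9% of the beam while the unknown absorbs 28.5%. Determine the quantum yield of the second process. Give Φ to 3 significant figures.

Photons absorbed by the actinometer: 1.98×10⁻⁵ / 1.21 = 1.636×10⁻⁵ mol.
Incident flux: 1.636×10⁻⁵ / 0.709 = 2.307×10⁻⁵ einstein.
Absorbed by unknown: 0.285 × 2.307×10⁻⁵ = 6.575×10⁻⁶ mol.
Φ(unknown) = 1.07×10⁻⁶ / 6.575×10⁻⁶ = 0.163.

Φ = 0.163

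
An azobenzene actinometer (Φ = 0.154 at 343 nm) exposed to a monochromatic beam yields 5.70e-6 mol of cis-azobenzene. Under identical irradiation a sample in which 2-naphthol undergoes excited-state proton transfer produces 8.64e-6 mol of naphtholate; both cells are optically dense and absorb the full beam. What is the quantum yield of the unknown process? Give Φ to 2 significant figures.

Photons absorbed by the actinometer: 5.70e-6 / 0.154 = 3.701e-5 mol.
Φ(unknown) = 8.64e-6 / 3.701e-5 = 0.23.

Φ = 0.23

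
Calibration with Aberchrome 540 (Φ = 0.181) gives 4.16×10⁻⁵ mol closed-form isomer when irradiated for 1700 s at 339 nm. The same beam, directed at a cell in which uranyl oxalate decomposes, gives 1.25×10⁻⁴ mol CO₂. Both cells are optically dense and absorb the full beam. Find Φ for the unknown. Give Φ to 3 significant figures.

Φ = 0.544

Photons absorbed by the actinometer: 4.16×10⁻⁵ / 0.181 = 2.298×10⁻⁴ mol.
Φ(unknown) = 1.25×10⁻⁴ / 2.298×10⁻⁴ = 0.544.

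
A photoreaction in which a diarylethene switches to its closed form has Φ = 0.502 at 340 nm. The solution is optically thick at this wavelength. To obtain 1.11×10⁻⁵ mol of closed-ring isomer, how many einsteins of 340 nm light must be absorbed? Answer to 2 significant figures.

2.2×10⁻⁵ einstein

Photons that must be absorbed: 1.11×10⁻⁵ / 0.502 = 2.211×10⁻⁵ mol.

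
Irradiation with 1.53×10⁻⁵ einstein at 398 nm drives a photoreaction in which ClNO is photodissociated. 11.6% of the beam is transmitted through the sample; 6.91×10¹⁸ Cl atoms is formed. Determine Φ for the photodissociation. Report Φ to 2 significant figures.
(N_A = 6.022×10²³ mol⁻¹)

Φ = 0.85

Product: 6.91×10¹⁸ / 6.022×10²³ = 1.147×10⁻⁵ mol.
Fraction absorbed: 1 − 11.6/100 = 0.8840.
Photons absorbed: 0.8840 × 1.53×10⁻⁵ = 1.353×10⁻⁵ mol.
Φ = 1.147×10⁻⁵ mol / 1.353×10⁻⁵ mol photons = 0.85.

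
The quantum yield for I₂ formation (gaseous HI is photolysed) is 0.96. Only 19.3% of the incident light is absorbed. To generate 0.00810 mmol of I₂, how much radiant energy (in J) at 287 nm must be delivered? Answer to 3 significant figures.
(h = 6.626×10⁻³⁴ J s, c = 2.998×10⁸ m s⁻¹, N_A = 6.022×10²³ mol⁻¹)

Product: 0.00810 mmol = 8.10×10⁻⁶ mol.
Photons that must be absorbed: 8.10×10⁻⁶ / 0.96 = 8.438×10⁻⁶ mol.
Incident photons needed: 8.438×10⁻⁶ / 0.193 = 4.372×10⁻⁵ mol.
Photon energy: hc/λ = 6.922×10⁻¹⁹ J; per mole, 4.168×10⁵ J mol⁻¹.
Energy required: 4.372×10⁻⁵ × 4.168×10⁵ = 18.2 J.

18.2 J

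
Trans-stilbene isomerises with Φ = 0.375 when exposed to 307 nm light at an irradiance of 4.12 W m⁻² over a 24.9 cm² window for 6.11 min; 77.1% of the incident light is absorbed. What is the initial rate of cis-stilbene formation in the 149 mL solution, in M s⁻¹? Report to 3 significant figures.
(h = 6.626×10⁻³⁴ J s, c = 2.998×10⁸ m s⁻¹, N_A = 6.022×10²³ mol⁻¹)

5.11×10⁻⁸ M s⁻¹

Photon energy at 307 nm: hc/λ = (6.626×10⁻³⁴)(2.998×10⁸)/(307×10⁻⁹) = 6.471×10⁻¹⁹ J.
Energy delivered: (4.12 W m⁻²)(24.9×10⁻⁴ m²)(366.6 s) = 3.761 J.
Photons incident: 3.761 / 6.471×10⁻¹⁹ = 5.812×10¹⁸, i.e. 5.812×10¹⁸/6.022×10²³ = 9.651×10⁻⁶ mol.
Photons absorbed: 0.771 × 9.651×10⁻⁶ = 7.441×10⁻⁶ mol.
Product formed: 0.375 × 7.441×10⁻⁶ = 2.790×10⁻⁶ mol.
Rate: 2.790×10⁻⁶ mol / (366.6 s × 0.149 L) = 5.11×10⁻⁸ M s⁻¹.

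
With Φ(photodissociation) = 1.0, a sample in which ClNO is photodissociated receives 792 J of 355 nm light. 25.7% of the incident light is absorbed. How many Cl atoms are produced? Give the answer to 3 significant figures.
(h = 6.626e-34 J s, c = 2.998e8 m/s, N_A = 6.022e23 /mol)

Photon energy at 355 nm: hc/λ = (6.626e-34)(2.998e8)/(355e-9) = 5.596e-19 J.
Photons incident: 792 / 5.596e-19 = 1.415e21, i.e. 1.415e21/6.022e23 = 0.002350 mol.
Photons absorbed: 0.257 × 0.002350 = 6.040e-4 mol.
Product: Φ × n_abs = 1.0 × 6.040e-4 = 6.040e-4 mol.
As a count: 6.040e-4 × 6.022e23 = 3.64e20.

3.64e20 atoms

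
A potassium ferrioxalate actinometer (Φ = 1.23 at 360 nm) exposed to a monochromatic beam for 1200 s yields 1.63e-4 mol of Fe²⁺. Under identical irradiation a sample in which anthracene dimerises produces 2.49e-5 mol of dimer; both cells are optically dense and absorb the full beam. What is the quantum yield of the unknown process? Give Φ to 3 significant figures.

Photons absorbed by the actinometer: 1.63e-4 / 1.23 = 1.325e-4 mol.
Φ(unknown) = 2.49e-5 / 1.325e-4 = 0.188.

Φ = 0.188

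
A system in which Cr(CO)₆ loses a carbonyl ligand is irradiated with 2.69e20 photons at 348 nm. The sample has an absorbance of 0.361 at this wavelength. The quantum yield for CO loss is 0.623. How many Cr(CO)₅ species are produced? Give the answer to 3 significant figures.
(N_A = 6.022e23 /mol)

Moles of photons: 2.69e20 / 6.022e23 = 4.467e-4 mol.
Fraction absorbed: 1 − 10^(−0.361) = 0.5645.
Photons absorbed: 0.5645 × 4.467e-4 = 2.522e-4 mol.
Product: Φ × n_abs = 0.623 × 2.522e-4 = 1.571e-4 mol.
As a count: 1.571e-4 × 6.022e23 = 9.46e19.

9.46e19 species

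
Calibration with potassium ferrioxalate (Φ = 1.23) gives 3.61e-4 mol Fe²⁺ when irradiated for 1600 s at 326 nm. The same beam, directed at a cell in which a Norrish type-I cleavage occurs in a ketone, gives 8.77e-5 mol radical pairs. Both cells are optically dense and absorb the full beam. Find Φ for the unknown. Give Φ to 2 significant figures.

Photons absorbed by the actinometer: 3.61e-4 / 1.23 = 2.935e-4 mol.
Φ(unknown) = 8.77e-5 / 2.935e-4 = 0.30.

Φ = 0.30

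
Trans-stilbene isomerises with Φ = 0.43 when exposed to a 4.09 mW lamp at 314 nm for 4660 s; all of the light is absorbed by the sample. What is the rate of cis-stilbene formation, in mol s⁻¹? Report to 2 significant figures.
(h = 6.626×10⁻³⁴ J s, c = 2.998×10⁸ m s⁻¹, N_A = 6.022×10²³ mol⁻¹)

Photon energy at 314 nm: hc/λ = (6.626×10⁻³⁴)(2.998×10⁸)/(314×10⁻⁹) = 6.326×10⁻¹⁹ J.
Energy delivered: (4.09 mW)(4660 s) = 19.06 J.
Photons incident: 19.06 / 6.326×10⁻¹⁹ = 3.013×10¹⁹, i.e. 3.013×10¹⁹/6.022×10²³ = 5.003×10⁻⁵ mol.
Product formed: 0.43 × 5.003×10⁻⁵ = 2.151×10⁻⁵ mol.
Rate: 2.151×10⁻⁵ / 4660 s = 4.6×10⁻⁹ mol s⁻¹.

4.6×10⁻⁹ mol s⁻¹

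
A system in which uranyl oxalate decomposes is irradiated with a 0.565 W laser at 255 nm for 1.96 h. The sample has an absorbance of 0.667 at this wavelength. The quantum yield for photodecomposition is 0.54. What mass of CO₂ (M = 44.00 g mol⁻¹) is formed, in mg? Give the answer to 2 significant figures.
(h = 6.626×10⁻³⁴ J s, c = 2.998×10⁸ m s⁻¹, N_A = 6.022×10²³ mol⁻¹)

Photon energy at 255 nm: hc/λ = (6.626×10⁻³⁴)(2.998×10⁸)/(255×10⁻⁹) = 7.790×10⁻¹⁹ J.
Energy delivered: (0.565 W)(7056 s) = 3987 J.
Photons incident: 3987 / 7.790×10⁻¹⁹ = 5.118×10²¹, i.e. 5.118×10²¹/6.022×10²³ = 0.008499 mol.
Fraction absorbed: 1 − 10^(−0.667) = 0.7847.
Photons absorbed: 0.7847 × 0.008499 = 0.006669 mol.
Product: Φ × n_abs = 0.54 × 0.006669 = 0.003601 mol.
Mass: 0.003601 × 44.00 = 0.1584 g = 160 mg.

160 mg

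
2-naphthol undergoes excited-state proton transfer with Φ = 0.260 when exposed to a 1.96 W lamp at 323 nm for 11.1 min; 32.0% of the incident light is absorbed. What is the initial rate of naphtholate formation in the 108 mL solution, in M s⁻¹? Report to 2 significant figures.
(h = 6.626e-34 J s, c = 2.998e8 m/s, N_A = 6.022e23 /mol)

4.1e-6 M s⁻¹

Photon energy at 323 nm: hc/λ = (6.626e-34)(2.998e8)/(323e-9) = 6.150e-19 J.
Energy delivered: (1.96 W)(666 s) = 1305 J.
Photons incident: 1305 / 6.150e-19 = 2.122e21, i.e. 2.122e21/6.022e23 = 0.003524 mol.
Photons absorbed: 0.320 × 0.003524 = 0.001128 mol.
Product formed: 0.260 × 0.001128 = 2.933e-4 mol.
Rate: 2.933e-4 mol / (666 s × 0.108 L) = 4.1e-6 M s⁻¹.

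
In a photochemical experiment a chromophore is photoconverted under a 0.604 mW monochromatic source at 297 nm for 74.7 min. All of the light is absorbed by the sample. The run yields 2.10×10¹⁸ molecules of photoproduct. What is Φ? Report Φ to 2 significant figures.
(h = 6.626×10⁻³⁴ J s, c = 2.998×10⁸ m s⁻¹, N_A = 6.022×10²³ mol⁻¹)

Product: 2.10×10¹⁸ / 6.022×10²³ = 3.487×10⁻⁶ mol.
Photon energy at 297 nm: hc/λ = (6.626×10⁻³⁴)(2.998×10⁸)/(297×10⁻⁹) = 6.688×10⁻¹⁹ J.
Energy delivered: (0.604 mW)(4482 s) = 2.707 J.
Photons incident: 2.707 / 6.688×10⁻¹⁹ = 4.048×10¹⁸, i.e. 4.048×10¹⁸/6.022×10²³ = 6.722×10⁻⁶ mol.
Φ = 3.487×10⁻⁶ mol / 6.722×10⁻⁶ mol photons = 0.52.

Φ = 0.52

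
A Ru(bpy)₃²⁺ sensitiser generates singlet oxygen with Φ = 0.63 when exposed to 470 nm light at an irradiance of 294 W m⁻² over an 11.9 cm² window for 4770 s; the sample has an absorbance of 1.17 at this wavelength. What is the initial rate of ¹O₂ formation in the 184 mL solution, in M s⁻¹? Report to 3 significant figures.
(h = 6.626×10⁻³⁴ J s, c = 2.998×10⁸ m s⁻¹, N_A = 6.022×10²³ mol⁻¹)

4.39×10⁻⁶ M s⁻¹

Photon energy at 470 nm: hc/λ = (6.626×10⁻³⁴)(2.998×10⁸)/(470×10⁻⁹) = 4.227×10⁻¹⁹ J.
Energy delivered: (294 W m⁻²)(11.9×10⁻⁴ m²)(4770 s) = 1669 J.
Photons incident: 1669 / 4.227×10⁻¹⁹ = 3.948×10²¹, i.e. 3.948×10²¹/6.022×10²³ = 0.006556 mol.
Fraction absorbed: 1 − 10^(−1.17) = 0.9324.
Photons absorbed: 0.9324 × 0.006556 = 0.006113 mol.
Product formed: 0.63 × 0.006113 = 0.003851 mol.
Rate: 0.003851 mol / (4770 s × 0.184 L) = 4.39×10⁻⁶ M s⁻¹.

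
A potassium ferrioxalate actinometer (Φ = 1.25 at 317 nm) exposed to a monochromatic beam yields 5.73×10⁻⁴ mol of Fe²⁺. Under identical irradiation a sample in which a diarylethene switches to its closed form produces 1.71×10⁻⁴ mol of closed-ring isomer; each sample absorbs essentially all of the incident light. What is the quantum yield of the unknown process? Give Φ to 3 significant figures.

Φ = 0.373

Photons absorbed by the actinometer: 5.73×10⁻⁴ / 1.25 = 4.584×10⁻⁴ mol.
Φ(unknown) = 1.71×10⁻⁴ / 4.584×10⁻⁴ = 0.373.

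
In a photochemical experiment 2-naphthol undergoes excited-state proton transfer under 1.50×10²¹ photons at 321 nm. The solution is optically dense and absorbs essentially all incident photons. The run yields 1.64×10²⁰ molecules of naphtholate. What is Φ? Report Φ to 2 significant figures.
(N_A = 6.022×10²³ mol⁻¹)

Φ = 0.11

Product: 1.64×10²⁰ / 6.022×10²³ = 2.723×10⁻⁴ mol.
Moles of photons: 1.50×10²¹ / 6.022×10²³ = 0.002491 mol.
Φ = 2.723×10⁻⁴ mol / 0.002491 mol photons = 0.11.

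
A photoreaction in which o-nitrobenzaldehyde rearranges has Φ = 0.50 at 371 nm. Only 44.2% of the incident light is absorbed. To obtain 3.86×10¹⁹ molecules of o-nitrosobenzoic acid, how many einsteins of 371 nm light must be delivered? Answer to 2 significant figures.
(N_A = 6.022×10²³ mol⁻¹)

2.9×10⁻⁴ einstein

Product: 3.86×10¹⁹ / 6.022×10²³ = 6.410×10⁻⁵ mol.
Photons that must be absorbed: 6.410×10⁻⁵ / 0.50 = 1.282×10⁻⁴ mol.
Incident photons needed: 1.282×10⁻⁴ / 0.442 = 2.900×10⁻⁴ mol.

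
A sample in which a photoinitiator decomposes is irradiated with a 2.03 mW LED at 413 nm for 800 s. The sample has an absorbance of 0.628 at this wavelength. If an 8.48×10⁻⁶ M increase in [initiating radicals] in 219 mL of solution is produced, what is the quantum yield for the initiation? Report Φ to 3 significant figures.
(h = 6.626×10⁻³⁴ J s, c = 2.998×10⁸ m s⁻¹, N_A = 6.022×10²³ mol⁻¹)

Product: (8.48×10⁻⁶ M)(0.219 L) = 1.857×10⁻⁶ mol.
Photon energy at 413 nm: hc/λ = (6.626×10⁻³⁴)(2.998×10⁸)/(413×10⁻⁹) = 4.810×10⁻¹⁹ J.
Energy delivered: (2.03 mW)(800 s) = 1.624 J.
Photons incident: 1.624 / 4.810×10⁻¹⁹ = 3.376×10¹⁸, i.e. 3.376×10¹⁸/6.022×10²³ = 5.606×10⁻⁶ mol.
Fraction absorbed: 1 − 10^(−0.628) = 0.7645.
Photons absorbed: 0.7645 × 5.606×10⁻⁶ = 4.286×10⁻⁶ mol.
Φ = 1.857×10⁻⁶ mol / 4.286×10⁻⁶ mol photons = 0.433.

Φ = 0.433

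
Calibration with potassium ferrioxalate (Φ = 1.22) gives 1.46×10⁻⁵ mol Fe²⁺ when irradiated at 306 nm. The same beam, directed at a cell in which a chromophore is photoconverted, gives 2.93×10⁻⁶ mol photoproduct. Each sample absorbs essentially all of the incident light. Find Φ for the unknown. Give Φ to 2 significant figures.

Φ = 0.24

Photons absorbed by the actinometer: 1.46×10⁻⁵ / 1.22 = 1.197×10⁻⁵ mol.
Φ(unknown) = 2.93×10⁻⁶ / 1.197×10⁻⁵ = 0.24.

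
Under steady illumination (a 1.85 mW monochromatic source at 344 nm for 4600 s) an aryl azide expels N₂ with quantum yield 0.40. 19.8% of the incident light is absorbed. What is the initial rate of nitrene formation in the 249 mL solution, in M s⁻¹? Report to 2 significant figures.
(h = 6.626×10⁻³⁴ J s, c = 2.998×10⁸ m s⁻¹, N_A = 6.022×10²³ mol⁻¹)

Photon energy at 344 nm: hc/λ = (6.626×10⁻³⁴)(2.998×10⁸)/(344×10⁻⁹) = 5.775×10⁻¹⁹ J.
Energy delivered: (1.85 mW)(4600 s) = 8.510 J.
Photons incident: 8.510 / 5.775×10⁻¹⁹ = 1.474×10¹⁹, i.e. 1.474×10¹⁹/6.022×10²³ = 2.448×10⁻⁵ mol.
Photons absorbed: 0.198 × 2.448×10⁻⁵ = 4.847×10⁻⁶ mol.
Product formed: 0.40 × 4.847×10⁻⁶ = 1.939×10⁻⁶ mol.
Rate: 1.939×10⁻⁶ mol / (4600 s × 0.249 L) = 1.7×10⁻⁹ M s⁻¹.

1.7×10⁻⁹ M s⁻¹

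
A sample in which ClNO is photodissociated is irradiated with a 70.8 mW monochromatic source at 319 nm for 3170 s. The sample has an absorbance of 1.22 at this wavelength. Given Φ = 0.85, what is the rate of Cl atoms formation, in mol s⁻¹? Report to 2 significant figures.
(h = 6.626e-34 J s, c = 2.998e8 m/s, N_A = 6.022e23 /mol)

Photon energy at 319 nm: hc/λ = (6.626e-34)(2.998e8)/(319e-9) = 6.227e-19 J.
Energy delivered: (70.8 mW)(3170 s) = 224.4 J.
Photons incident: 224.4 / 6.227e-19 = 3.604e20, i.e. 3.604e20/6.022e23 = 5.985e-4 mol.
Fraction absorbed: 1 − 10^(−1.22) = 0.9397.
Photons absorbed: 0.9397 × 5.985e-4 = 5.624e-4 mol.
Product formed: 0.85 × 5.624e-4 = 4.780e-4 mol.
Rate: 4.780e-4 / 3170 s = 1.5e-7 mol s⁻¹.

1.5e-7 mol s⁻¹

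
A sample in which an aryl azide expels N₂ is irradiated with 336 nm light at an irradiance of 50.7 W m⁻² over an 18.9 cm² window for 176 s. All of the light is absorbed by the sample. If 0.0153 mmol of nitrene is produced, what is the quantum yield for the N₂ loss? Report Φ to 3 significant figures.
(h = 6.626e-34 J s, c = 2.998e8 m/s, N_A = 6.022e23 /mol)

Φ = 0.323

Product: 0.0153 mmol = 1.53e-5 mol.
Photon energy at 336 nm: hc/λ = (6.626e-34)(2.998e8)/(336e-9) = 5.912e-19 J.
Energy delivered: (50.7 W m⁻²)(18.9e-4 m²)(176 s) = 16.86 J.
Photons incident: 16.86 / 5.912e-19 = 2.852e19, i.e. 2.852e19/6.022e23 = 4.736e-5 mol.
Φ = 1.53e-5 mol / 4.736e-5 mol photons = 0.323.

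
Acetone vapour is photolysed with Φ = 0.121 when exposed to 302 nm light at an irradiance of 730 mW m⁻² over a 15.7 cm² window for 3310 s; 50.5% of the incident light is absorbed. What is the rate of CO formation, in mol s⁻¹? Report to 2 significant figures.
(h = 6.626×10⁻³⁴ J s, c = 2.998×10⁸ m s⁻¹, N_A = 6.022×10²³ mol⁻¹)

1.8×10⁻¹⁰ mol s⁻¹

Photon energy at 302 nm: hc/λ = (6.626×10⁻³⁴)(2.998×10⁸)/(302×10⁻⁹) = 6.578×10⁻¹⁹ J.
Energy delivered: (730 mW m⁻²)(15.7×10⁻⁴ m²)(3310 s) = 3.794 J.
Photons incident: 3.794 / 6.578×10⁻¹⁹ = 5.768×10¹⁸, i.e. 5.768×10¹⁸/6.022×10²³ = 9.578×10⁻⁶ mol.
Photons absorbed: 0.505 × 9.578×10⁻⁶ = 4.837×10⁻⁶ mol.
Product formed: 0.121 × 4.837×10⁻⁶ = 5.853×10⁻⁷ mol.
Rate: 5.853×10⁻⁷ / 3310 s = 1.8×10⁻¹⁰ mol s⁻¹.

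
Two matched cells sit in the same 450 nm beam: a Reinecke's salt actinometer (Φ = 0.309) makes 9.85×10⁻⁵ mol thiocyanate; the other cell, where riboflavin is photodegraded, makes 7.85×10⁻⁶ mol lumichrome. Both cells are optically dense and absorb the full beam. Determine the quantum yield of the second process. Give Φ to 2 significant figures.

Φ = 0.025

Photons absorbed by the actinometer: 9.85×10⁻⁵ / 0.309 = 3.188×10⁻⁴ mol.
Φ(unknown) = 7.85×10⁻⁶ / 3.188×10⁻⁴ = 0.025.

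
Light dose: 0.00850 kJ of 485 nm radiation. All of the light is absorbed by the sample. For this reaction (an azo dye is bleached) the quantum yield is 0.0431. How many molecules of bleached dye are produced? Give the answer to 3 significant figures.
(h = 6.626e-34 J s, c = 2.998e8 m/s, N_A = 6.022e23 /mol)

8.94e17 molecules

Photon energy at 485 nm: hc/λ = (6.626e-34)(2.998e8)/(485e-9) = 4.096e-19 J.
Incident energy: 0.00850 kJ = 8.50 J.
Photons incident: 8.50 / 4.096e-19 = 2.075e19, i.e. 2.075e19/6.022e23 = 3.446e-5 mol.
Product: Φ × n_abs = 0.0431 × 3.446e-5 = 1.485e-6 mol.
As a count: 1.485e-6 × 6.022e23 = 8.94e17.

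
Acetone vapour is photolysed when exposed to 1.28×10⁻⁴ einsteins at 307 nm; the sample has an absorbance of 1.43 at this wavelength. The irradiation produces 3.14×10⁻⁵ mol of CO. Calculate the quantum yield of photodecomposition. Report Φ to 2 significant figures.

Fraction absorbed: 1 − 10^(−1.43) = 0.9628.
Photons absorbed: 0.9628 × 1.28×10⁻⁴ = 1.232×10⁻⁴ mol.
Φ = 3.14×10⁻⁵ mol / 1.232×10⁻⁴ mol photons = 0.25.

Φ = 0.25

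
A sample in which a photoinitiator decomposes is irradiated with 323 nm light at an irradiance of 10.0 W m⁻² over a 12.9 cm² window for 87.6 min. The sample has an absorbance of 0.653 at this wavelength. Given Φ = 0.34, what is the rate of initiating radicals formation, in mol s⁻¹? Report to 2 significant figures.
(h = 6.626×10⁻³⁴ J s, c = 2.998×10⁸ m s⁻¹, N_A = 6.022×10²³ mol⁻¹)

Photon energy at 323 nm: hc/λ = (6.626×10⁻³⁴)(2.998×10⁸)/(323×10⁻⁹) = 6.150×10⁻¹⁹ J.
Energy delivered: (10.0 W m⁻²)(12.9×10⁻⁴ m²)(5256 s) = 67.80 J.
Photons incident: 67.80 / 6.150×10⁻¹⁹ = 1.102×10²⁰, i.e. 1.102×10²⁰/6.022×10²³ = 1.830×10⁻⁴ mol.
Fraction absorbed: 1 − 10^(−0.653) = 0.7777.
Photons absorbed: 0.7777 × 1.830×10⁻⁴ = 1.423×10⁻⁴ mol.
Product formed: 0.34 × 1.423×10⁻⁴ = 4.838×10⁻⁵ mol.
Rate: 4.838×10⁻⁵ / 5256 s = 9.2×10⁻⁹ mol s⁻¹.

9.2×10⁻⁹ mol s⁻¹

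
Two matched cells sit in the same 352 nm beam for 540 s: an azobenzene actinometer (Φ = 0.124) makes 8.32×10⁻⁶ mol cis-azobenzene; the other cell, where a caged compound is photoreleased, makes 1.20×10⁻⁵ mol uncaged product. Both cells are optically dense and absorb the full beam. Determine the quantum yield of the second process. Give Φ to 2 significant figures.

Photons absorbed by the actinometer: 8.32×10⁻⁶ / 0.124 = 6.710×10⁻⁵ mol.
Φ(unknown) = 1.20×10⁻⁵ / 6.710×10⁻⁵ = 0.18.

Φ = 0.18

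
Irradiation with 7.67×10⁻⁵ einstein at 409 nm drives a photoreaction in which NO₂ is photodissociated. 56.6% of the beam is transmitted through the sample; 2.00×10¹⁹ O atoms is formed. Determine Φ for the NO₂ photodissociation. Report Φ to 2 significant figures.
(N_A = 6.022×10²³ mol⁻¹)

Product: 2.00×10¹⁹ / 6.022×10²³ = 3.321×10⁻⁵ mol.
Fraction absorbed: 1 − 56.6/100 = 0.4340.
Photons absorbed: 0.4340 × 7.67×10⁻⁵ = 3.329×10⁻⁵ mol.
Φ = 3.321×10⁻⁵ mol / 3.329×10⁻⁵ mol photons = 1.0.

Φ = 1.0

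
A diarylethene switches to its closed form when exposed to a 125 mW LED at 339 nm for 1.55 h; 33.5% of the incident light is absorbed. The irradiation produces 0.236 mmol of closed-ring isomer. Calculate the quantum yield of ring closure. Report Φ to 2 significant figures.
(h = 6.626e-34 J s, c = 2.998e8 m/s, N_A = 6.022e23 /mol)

Φ = 0.36

Product: 0.236 mmol = 2.36e-4 mol.
Photon energy at 339 nm: hc/λ = (6.626e-34)(2.998e8)/(339e-9) = 5.860e-19 J.
Energy delivered: (125 mW)(5580 s) = 697.5 J.
Photons incident: 697.5 / 5.860e-19 = 1.190e21, i.e. 1.190e21/6.022e23 = 0.001976 mol.
Photons absorbed: 0.335 × 0.001976 = 6.620e-4 mol.
Φ = 2.36e-4 mol / 6.620e-4 mol photons = 0.36.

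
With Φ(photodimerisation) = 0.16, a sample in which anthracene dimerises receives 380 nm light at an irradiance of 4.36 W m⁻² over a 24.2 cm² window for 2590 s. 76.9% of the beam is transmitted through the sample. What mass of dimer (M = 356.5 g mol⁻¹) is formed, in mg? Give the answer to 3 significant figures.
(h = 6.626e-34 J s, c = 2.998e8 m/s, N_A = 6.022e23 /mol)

1.14 mg

Photon energy at 380 nm: hc/λ = (6.626e-34)(2.998e8)/(380e-9) = 5.228e-19 J.
Energy delivered: (4.36 W m⁻²)(24.2e-4 m²)(2590 s) = 27.33 J.
Photons incident: 27.33 / 5.228e-19 = 5.228e19, i.e. 5.228e19/6.022e23 = 8.682e-5 mol.
Fraction absorbed: 1 − 76.9/100 = 0.2310.
Photons absorbed: 0.2310 × 8.682e-5 = 2.006e-5 mol.
Product: Φ × n_abs = 0.16 × 2.006e-5 = 3.210e-6 mol.
Mass: 3.210e-6 × 356.5 = 0.001144 g = 1.14 mg.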